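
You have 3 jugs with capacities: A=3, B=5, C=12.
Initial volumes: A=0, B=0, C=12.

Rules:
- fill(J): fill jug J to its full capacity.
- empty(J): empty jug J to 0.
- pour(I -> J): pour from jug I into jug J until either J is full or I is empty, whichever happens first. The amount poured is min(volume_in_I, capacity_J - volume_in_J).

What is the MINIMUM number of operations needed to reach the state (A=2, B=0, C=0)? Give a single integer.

Answer: 5

Derivation:
BFS from (A=0, B=0, C=12). One shortest path:
  1. fill(B) -> (A=0 B=5 C=12)
  2. empty(C) -> (A=0 B=5 C=0)
  3. pour(B -> A) -> (A=3 B=2 C=0)
  4. empty(A) -> (A=0 B=2 C=0)
  5. pour(B -> A) -> (A=2 B=0 C=0)
Reached target in 5 moves.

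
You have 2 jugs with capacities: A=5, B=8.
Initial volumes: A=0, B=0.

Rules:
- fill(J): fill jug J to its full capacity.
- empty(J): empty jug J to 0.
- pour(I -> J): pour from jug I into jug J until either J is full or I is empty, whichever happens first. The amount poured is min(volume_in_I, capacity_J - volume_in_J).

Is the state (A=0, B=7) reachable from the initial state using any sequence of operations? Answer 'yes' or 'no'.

BFS from (A=0, B=0):
  1. fill(A) -> (A=5 B=0)
  2. pour(A -> B) -> (A=0 B=5)
  3. fill(A) -> (A=5 B=5)
  4. pour(A -> B) -> (A=2 B=8)
  5. empty(B) -> (A=2 B=0)
  6. pour(A -> B) -> (A=0 B=2)
  7. fill(A) -> (A=5 B=2)
  8. pour(A -> B) -> (A=0 B=7)
Target reached → yes.

Answer: yes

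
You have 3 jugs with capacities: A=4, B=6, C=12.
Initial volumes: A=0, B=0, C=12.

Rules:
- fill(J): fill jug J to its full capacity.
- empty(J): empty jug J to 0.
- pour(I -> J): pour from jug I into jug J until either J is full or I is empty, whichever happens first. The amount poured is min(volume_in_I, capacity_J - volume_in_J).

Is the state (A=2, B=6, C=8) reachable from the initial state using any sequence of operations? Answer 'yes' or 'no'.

BFS from (A=0, B=0, C=12):
  1. fill(A) -> (A=4 B=0 C=12)
  2. pour(A -> B) -> (A=0 B=4 C=12)
  3. pour(C -> A) -> (A=4 B=4 C=8)
  4. pour(A -> B) -> (A=2 B=6 C=8)
Target reached → yes.

Answer: yes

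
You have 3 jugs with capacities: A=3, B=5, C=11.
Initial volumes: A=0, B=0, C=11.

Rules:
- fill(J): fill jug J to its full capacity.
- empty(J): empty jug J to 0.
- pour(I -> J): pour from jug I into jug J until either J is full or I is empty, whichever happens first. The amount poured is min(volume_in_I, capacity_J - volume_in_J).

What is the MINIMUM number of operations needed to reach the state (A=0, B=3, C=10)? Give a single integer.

Answer: 6

Derivation:
BFS from (A=0, B=0, C=11). One shortest path:
  1. fill(B) -> (A=0 B=5 C=11)
  2. pour(B -> A) -> (A=3 B=2 C=11)
  3. empty(A) -> (A=0 B=2 C=11)
  4. pour(B -> A) -> (A=2 B=0 C=11)
  5. pour(C -> A) -> (A=3 B=0 C=10)
  6. pour(A -> B) -> (A=0 B=3 C=10)
Reached target in 6 moves.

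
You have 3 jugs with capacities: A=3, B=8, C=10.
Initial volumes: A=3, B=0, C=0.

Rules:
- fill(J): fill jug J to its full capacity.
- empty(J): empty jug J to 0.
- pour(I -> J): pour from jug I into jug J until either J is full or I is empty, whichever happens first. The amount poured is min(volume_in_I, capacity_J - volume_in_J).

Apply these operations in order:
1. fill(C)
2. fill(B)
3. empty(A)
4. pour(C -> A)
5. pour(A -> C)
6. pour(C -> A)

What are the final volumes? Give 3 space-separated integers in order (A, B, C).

Answer: 3 8 7

Derivation:
Step 1: fill(C) -> (A=3 B=0 C=10)
Step 2: fill(B) -> (A=3 B=8 C=10)
Step 3: empty(A) -> (A=0 B=8 C=10)
Step 4: pour(C -> A) -> (A=3 B=8 C=7)
Step 5: pour(A -> C) -> (A=0 B=8 C=10)
Step 6: pour(C -> A) -> (A=3 B=8 C=7)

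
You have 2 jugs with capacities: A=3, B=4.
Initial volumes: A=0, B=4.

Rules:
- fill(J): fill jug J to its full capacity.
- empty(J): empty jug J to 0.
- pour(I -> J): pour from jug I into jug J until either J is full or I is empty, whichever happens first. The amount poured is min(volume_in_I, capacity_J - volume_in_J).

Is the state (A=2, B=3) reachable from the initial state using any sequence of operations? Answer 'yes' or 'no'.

BFS explored all 14 reachable states.
Reachable set includes: (0,0), (0,1), (0,2), (0,3), (0,4), (1,0), (1,4), (2,0), (2,4), (3,0), (3,1), (3,2) ...
Target (A=2, B=3) not in reachable set → no.

Answer: no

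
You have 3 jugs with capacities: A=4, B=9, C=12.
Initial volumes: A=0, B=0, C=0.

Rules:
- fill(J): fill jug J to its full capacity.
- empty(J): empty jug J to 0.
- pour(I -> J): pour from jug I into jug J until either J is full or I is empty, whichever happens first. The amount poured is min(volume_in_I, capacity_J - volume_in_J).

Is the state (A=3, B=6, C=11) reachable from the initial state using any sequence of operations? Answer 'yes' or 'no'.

BFS explored all 386 reachable states.
Reachable set includes: (0,0,0), (0,0,1), (0,0,2), (0,0,3), (0,0,4), (0,0,5), (0,0,6), (0,0,7), (0,0,8), (0,0,9), (0,0,10), (0,0,11) ...
Target (A=3, B=6, C=11) not in reachable set → no.

Answer: no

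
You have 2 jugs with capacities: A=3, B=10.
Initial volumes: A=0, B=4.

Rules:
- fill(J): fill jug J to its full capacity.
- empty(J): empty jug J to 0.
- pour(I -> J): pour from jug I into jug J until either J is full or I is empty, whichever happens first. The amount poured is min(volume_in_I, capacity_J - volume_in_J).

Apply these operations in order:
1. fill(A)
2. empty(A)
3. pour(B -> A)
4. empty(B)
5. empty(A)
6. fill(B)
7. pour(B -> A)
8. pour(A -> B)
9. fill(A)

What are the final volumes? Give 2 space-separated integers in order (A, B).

Step 1: fill(A) -> (A=3 B=4)
Step 2: empty(A) -> (A=0 B=4)
Step 3: pour(B -> A) -> (A=3 B=1)
Step 4: empty(B) -> (A=3 B=0)
Step 5: empty(A) -> (A=0 B=0)
Step 6: fill(B) -> (A=0 B=10)
Step 7: pour(B -> A) -> (A=3 B=7)
Step 8: pour(A -> B) -> (A=0 B=10)
Step 9: fill(A) -> (A=3 B=10)

Answer: 3 10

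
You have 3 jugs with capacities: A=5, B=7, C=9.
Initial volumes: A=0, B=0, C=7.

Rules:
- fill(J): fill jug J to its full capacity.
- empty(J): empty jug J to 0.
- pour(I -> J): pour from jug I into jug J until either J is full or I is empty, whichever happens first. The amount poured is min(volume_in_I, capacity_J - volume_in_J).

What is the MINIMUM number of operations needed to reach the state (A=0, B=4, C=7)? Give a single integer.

BFS from (A=0, B=0, C=7). One shortest path:
  1. fill(B) -> (A=0 B=7 C=7)
  2. fill(C) -> (A=0 B=7 C=9)
  3. pour(C -> A) -> (A=5 B=7 C=4)
  4. empty(A) -> (A=0 B=7 C=4)
  5. pour(C -> A) -> (A=4 B=7 C=0)
  6. pour(B -> C) -> (A=4 B=0 C=7)
  7. pour(A -> B) -> (A=0 B=4 C=7)
Reached target in 7 moves.

Answer: 7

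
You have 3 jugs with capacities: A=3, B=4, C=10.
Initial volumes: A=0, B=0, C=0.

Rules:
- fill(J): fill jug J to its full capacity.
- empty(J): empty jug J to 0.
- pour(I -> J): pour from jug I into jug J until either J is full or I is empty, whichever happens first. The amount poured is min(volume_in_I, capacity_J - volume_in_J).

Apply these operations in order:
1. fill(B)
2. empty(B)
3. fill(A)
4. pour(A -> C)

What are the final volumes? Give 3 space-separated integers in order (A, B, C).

Answer: 0 0 3

Derivation:
Step 1: fill(B) -> (A=0 B=4 C=0)
Step 2: empty(B) -> (A=0 B=0 C=0)
Step 3: fill(A) -> (A=3 B=0 C=0)
Step 4: pour(A -> C) -> (A=0 B=0 C=3)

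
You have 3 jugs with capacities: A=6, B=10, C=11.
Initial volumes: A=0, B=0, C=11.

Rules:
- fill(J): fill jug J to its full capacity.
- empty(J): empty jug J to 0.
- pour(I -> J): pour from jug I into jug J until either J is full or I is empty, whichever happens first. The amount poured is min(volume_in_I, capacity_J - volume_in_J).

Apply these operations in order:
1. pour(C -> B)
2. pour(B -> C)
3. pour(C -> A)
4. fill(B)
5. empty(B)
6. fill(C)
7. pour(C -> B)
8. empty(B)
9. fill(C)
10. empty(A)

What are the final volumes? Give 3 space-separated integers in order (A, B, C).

Answer: 0 0 11

Derivation:
Step 1: pour(C -> B) -> (A=0 B=10 C=1)
Step 2: pour(B -> C) -> (A=0 B=0 C=11)
Step 3: pour(C -> A) -> (A=6 B=0 C=5)
Step 4: fill(B) -> (A=6 B=10 C=5)
Step 5: empty(B) -> (A=6 B=0 C=5)
Step 6: fill(C) -> (A=6 B=0 C=11)
Step 7: pour(C -> B) -> (A=6 B=10 C=1)
Step 8: empty(B) -> (A=6 B=0 C=1)
Step 9: fill(C) -> (A=6 B=0 C=11)
Step 10: empty(A) -> (A=0 B=0 C=11)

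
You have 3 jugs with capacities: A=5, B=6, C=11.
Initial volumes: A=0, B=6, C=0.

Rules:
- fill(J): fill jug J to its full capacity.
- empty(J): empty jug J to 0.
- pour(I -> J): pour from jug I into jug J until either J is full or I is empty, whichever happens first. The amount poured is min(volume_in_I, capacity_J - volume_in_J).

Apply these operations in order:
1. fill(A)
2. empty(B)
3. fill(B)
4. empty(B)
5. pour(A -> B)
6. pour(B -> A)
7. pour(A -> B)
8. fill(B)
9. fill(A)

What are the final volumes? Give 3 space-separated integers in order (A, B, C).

Answer: 5 6 0

Derivation:
Step 1: fill(A) -> (A=5 B=6 C=0)
Step 2: empty(B) -> (A=5 B=0 C=0)
Step 3: fill(B) -> (A=5 B=6 C=0)
Step 4: empty(B) -> (A=5 B=0 C=0)
Step 5: pour(A -> B) -> (A=0 B=5 C=0)
Step 6: pour(B -> A) -> (A=5 B=0 C=0)
Step 7: pour(A -> B) -> (A=0 B=5 C=0)
Step 8: fill(B) -> (A=0 B=6 C=0)
Step 9: fill(A) -> (A=5 B=6 C=0)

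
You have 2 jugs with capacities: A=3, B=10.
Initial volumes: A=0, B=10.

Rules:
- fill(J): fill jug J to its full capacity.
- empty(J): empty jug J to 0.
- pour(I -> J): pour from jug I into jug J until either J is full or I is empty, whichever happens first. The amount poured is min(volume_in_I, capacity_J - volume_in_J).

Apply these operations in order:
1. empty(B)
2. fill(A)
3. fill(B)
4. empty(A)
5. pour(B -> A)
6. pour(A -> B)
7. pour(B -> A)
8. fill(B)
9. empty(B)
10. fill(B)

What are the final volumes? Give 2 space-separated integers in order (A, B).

Answer: 3 10

Derivation:
Step 1: empty(B) -> (A=0 B=0)
Step 2: fill(A) -> (A=3 B=0)
Step 3: fill(B) -> (A=3 B=10)
Step 4: empty(A) -> (A=0 B=10)
Step 5: pour(B -> A) -> (A=3 B=7)
Step 6: pour(A -> B) -> (A=0 B=10)
Step 7: pour(B -> A) -> (A=3 B=7)
Step 8: fill(B) -> (A=3 B=10)
Step 9: empty(B) -> (A=3 B=0)
Step 10: fill(B) -> (A=3 B=10)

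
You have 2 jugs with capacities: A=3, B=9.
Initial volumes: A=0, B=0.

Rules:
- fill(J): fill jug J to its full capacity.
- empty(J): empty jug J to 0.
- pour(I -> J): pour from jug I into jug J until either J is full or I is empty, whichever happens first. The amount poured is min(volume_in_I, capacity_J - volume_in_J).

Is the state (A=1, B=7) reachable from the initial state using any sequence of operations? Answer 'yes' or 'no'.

Answer: no

Derivation:
BFS explored all 8 reachable states.
Reachable set includes: (0,0), (0,3), (0,6), (0,9), (3,0), (3,3), (3,6), (3,9)
Target (A=1, B=7) not in reachable set → no.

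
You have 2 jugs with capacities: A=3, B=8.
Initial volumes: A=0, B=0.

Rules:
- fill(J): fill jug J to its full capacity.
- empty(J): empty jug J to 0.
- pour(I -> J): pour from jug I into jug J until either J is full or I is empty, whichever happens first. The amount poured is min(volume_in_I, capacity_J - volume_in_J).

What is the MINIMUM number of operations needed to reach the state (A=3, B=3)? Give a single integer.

BFS from (A=0, B=0). One shortest path:
  1. fill(A) -> (A=3 B=0)
  2. pour(A -> B) -> (A=0 B=3)
  3. fill(A) -> (A=3 B=3)
Reached target in 3 moves.

Answer: 3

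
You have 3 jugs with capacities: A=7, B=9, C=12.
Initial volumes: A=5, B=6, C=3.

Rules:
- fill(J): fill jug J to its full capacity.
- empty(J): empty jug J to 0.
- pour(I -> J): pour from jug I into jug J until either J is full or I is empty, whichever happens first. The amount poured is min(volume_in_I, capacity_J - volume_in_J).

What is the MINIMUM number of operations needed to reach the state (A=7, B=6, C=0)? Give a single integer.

Answer: 2

Derivation:
BFS from (A=5, B=6, C=3). One shortest path:
  1. fill(A) -> (A=7 B=6 C=3)
  2. empty(C) -> (A=7 B=6 C=0)
Reached target in 2 moves.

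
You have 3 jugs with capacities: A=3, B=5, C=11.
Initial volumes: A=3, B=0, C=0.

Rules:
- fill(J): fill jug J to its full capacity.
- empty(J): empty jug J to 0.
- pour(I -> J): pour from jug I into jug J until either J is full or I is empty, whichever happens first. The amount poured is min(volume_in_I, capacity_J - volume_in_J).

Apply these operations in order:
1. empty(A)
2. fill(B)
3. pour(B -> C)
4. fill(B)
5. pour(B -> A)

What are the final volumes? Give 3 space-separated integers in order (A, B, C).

Step 1: empty(A) -> (A=0 B=0 C=0)
Step 2: fill(B) -> (A=0 B=5 C=0)
Step 3: pour(B -> C) -> (A=0 B=0 C=5)
Step 4: fill(B) -> (A=0 B=5 C=5)
Step 5: pour(B -> A) -> (A=3 B=2 C=5)

Answer: 3 2 5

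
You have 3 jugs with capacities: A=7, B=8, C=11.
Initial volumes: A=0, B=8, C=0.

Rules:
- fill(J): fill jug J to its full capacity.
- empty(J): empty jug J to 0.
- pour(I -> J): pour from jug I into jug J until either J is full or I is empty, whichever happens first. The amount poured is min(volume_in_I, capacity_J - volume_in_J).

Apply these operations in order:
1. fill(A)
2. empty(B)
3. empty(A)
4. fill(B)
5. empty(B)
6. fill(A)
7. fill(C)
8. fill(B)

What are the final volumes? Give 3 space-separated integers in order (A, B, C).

Step 1: fill(A) -> (A=7 B=8 C=0)
Step 2: empty(B) -> (A=7 B=0 C=0)
Step 3: empty(A) -> (A=0 B=0 C=0)
Step 4: fill(B) -> (A=0 B=8 C=0)
Step 5: empty(B) -> (A=0 B=0 C=0)
Step 6: fill(A) -> (A=7 B=0 C=0)
Step 7: fill(C) -> (A=7 B=0 C=11)
Step 8: fill(B) -> (A=7 B=8 C=11)

Answer: 7 8 11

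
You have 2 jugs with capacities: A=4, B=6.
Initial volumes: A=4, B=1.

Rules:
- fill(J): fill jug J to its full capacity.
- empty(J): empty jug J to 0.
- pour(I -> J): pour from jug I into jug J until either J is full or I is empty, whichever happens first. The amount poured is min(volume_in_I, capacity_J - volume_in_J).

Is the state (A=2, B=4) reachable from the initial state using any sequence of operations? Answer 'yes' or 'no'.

Answer: no

Derivation:
BFS explored all 20 reachable states.
Reachable set includes: (0,0), (0,1), (0,2), (0,3), (0,4), (0,5), (0,6), (1,0), (1,6), (2,0), (2,6), (3,0) ...
Target (A=2, B=4) not in reachable set → no.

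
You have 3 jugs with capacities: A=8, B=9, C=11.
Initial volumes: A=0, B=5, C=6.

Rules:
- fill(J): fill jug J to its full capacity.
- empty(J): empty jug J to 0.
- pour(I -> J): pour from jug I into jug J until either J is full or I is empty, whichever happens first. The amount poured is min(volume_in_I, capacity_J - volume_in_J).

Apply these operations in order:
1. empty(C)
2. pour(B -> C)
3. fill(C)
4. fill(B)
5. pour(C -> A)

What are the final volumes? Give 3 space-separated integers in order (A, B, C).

Answer: 8 9 3

Derivation:
Step 1: empty(C) -> (A=0 B=5 C=0)
Step 2: pour(B -> C) -> (A=0 B=0 C=5)
Step 3: fill(C) -> (A=0 B=0 C=11)
Step 4: fill(B) -> (A=0 B=9 C=11)
Step 5: pour(C -> A) -> (A=8 B=9 C=3)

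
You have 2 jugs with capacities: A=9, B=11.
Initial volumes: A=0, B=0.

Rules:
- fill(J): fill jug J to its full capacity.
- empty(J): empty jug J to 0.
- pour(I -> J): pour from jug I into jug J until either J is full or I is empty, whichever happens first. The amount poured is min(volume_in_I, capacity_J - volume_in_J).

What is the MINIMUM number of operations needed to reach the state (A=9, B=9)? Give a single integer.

BFS from (A=0, B=0). One shortest path:
  1. fill(A) -> (A=9 B=0)
  2. pour(A -> B) -> (A=0 B=9)
  3. fill(A) -> (A=9 B=9)
Reached target in 3 moves.

Answer: 3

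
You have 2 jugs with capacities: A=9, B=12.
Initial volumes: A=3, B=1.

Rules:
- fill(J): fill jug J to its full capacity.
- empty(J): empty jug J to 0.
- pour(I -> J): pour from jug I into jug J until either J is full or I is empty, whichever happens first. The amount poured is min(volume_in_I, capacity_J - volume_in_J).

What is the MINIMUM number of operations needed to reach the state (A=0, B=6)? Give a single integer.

Answer: 3

Derivation:
BFS from (A=3, B=1). One shortest path:
  1. fill(B) -> (A=3 B=12)
  2. pour(B -> A) -> (A=9 B=6)
  3. empty(A) -> (A=0 B=6)
Reached target in 3 moves.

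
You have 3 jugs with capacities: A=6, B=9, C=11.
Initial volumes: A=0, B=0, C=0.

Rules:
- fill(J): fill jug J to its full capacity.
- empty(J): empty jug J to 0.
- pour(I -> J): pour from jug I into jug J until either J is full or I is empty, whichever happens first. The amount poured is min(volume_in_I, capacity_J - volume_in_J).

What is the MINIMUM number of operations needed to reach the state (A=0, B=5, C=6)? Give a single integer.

Answer: 4

Derivation:
BFS from (A=0, B=0, C=0). One shortest path:
  1. fill(C) -> (A=0 B=0 C=11)
  2. pour(C -> A) -> (A=6 B=0 C=5)
  3. pour(C -> B) -> (A=6 B=5 C=0)
  4. pour(A -> C) -> (A=0 B=5 C=6)
Reached target in 4 moves.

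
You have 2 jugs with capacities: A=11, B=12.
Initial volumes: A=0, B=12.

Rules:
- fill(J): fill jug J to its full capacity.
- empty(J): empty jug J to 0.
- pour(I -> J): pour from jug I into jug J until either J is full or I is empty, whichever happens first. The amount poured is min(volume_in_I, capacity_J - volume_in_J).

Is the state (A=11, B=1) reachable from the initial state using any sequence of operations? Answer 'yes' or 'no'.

BFS from (A=0, B=12):
  1. pour(B -> A) -> (A=11 B=1)
Target reached → yes.

Answer: yes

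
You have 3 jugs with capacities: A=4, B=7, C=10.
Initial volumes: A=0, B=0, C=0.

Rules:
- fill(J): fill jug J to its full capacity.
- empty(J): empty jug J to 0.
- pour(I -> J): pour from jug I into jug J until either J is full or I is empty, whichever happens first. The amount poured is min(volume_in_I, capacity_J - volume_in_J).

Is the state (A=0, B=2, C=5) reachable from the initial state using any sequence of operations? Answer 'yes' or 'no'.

Answer: yes

Derivation:
BFS from (A=0, B=0, C=0):
  1. fill(A) -> (A=4 B=0 C=0)
  2. fill(C) -> (A=4 B=0 C=10)
  3. pour(A -> B) -> (A=0 B=4 C=10)
  4. pour(C -> A) -> (A=4 B=4 C=6)
  5. pour(A -> B) -> (A=1 B=7 C=6)
  6. empty(B) -> (A=1 B=0 C=6)
  7. pour(C -> B) -> (A=1 B=6 C=0)
  8. pour(A -> C) -> (A=0 B=6 C=1)
  9. pour(B -> A) -> (A=4 B=2 C=1)
  10. pour(A -> C) -> (A=0 B=2 C=5)
Target reached → yes.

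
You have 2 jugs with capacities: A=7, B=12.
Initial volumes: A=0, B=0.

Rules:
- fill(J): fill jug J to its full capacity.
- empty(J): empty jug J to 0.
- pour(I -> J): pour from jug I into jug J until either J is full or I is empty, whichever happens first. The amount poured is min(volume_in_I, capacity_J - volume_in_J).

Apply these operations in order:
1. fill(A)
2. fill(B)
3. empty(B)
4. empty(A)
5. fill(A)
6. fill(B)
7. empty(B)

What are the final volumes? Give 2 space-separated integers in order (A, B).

Answer: 7 0

Derivation:
Step 1: fill(A) -> (A=7 B=0)
Step 2: fill(B) -> (A=7 B=12)
Step 3: empty(B) -> (A=7 B=0)
Step 4: empty(A) -> (A=0 B=0)
Step 5: fill(A) -> (A=7 B=0)
Step 6: fill(B) -> (A=7 B=12)
Step 7: empty(B) -> (A=7 B=0)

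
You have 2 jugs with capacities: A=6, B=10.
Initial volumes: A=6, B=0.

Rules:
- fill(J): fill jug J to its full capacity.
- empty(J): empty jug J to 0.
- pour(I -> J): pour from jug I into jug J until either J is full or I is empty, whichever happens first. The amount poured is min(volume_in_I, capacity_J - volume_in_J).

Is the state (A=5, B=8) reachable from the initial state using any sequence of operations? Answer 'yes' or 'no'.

BFS explored all 16 reachable states.
Reachable set includes: (0,0), (0,2), (0,4), (0,6), (0,8), (0,10), (2,0), (2,10), (4,0), (4,10), (6,0), (6,2) ...
Target (A=5, B=8) not in reachable set → no.

Answer: no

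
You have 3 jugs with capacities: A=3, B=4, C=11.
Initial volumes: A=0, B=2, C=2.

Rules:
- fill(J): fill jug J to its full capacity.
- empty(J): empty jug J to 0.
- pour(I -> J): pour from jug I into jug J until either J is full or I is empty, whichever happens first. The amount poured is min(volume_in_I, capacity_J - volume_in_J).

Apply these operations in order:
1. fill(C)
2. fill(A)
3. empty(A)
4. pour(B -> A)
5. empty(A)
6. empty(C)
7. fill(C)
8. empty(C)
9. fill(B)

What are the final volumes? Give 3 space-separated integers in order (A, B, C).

Answer: 0 4 0

Derivation:
Step 1: fill(C) -> (A=0 B=2 C=11)
Step 2: fill(A) -> (A=3 B=2 C=11)
Step 3: empty(A) -> (A=0 B=2 C=11)
Step 4: pour(B -> A) -> (A=2 B=0 C=11)
Step 5: empty(A) -> (A=0 B=0 C=11)
Step 6: empty(C) -> (A=0 B=0 C=0)
Step 7: fill(C) -> (A=0 B=0 C=11)
Step 8: empty(C) -> (A=0 B=0 C=0)
Step 9: fill(B) -> (A=0 B=4 C=0)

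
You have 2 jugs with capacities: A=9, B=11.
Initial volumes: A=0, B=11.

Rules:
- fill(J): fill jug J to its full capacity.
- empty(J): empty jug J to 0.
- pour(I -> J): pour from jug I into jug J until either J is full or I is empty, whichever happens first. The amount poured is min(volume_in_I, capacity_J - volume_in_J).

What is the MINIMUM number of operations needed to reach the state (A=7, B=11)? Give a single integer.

BFS from (A=0, B=11). One shortest path:
  1. fill(A) -> (A=9 B=11)
  2. empty(B) -> (A=9 B=0)
  3. pour(A -> B) -> (A=0 B=9)
  4. fill(A) -> (A=9 B=9)
  5. pour(A -> B) -> (A=7 B=11)
Reached target in 5 moves.

Answer: 5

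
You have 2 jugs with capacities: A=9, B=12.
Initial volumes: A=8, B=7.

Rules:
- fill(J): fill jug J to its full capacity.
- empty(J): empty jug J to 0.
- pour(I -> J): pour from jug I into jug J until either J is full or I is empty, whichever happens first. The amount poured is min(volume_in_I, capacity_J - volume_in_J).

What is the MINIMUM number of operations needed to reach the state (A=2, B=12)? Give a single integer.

Answer: 7

Derivation:
BFS from (A=8, B=7). One shortest path:
  1. fill(B) -> (A=8 B=12)
  2. pour(B -> A) -> (A=9 B=11)
  3. empty(A) -> (A=0 B=11)
  4. pour(B -> A) -> (A=9 B=2)
  5. empty(A) -> (A=0 B=2)
  6. pour(B -> A) -> (A=2 B=0)
  7. fill(B) -> (A=2 B=12)
Reached target in 7 moves.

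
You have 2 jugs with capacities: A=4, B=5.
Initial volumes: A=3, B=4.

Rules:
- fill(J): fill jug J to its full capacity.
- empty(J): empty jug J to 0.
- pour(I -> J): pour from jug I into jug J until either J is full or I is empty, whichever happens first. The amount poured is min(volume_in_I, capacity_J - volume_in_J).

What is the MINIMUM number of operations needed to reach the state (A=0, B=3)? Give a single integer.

Answer: 2

Derivation:
BFS from (A=3, B=4). One shortest path:
  1. empty(B) -> (A=3 B=0)
  2. pour(A -> B) -> (A=0 B=3)
Reached target in 2 moves.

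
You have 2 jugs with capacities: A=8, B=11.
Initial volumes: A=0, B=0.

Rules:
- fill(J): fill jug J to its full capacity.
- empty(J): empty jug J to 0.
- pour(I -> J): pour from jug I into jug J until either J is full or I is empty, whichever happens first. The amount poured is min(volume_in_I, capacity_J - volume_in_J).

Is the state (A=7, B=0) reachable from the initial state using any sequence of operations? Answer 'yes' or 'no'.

Answer: yes

Derivation:
BFS from (A=0, B=0):
  1. fill(A) -> (A=8 B=0)
  2. pour(A -> B) -> (A=0 B=8)
  3. fill(A) -> (A=8 B=8)
  4. pour(A -> B) -> (A=5 B=11)
  5. empty(B) -> (A=5 B=0)
  6. pour(A -> B) -> (A=0 B=5)
  7. fill(A) -> (A=8 B=5)
  8. pour(A -> B) -> (A=2 B=11)
  9. empty(B) -> (A=2 B=0)
  10. pour(A -> B) -> (A=0 B=2)
  11. fill(A) -> (A=8 B=2)
  12. pour(A -> B) -> (A=0 B=10)
  13. fill(A) -> (A=8 B=10)
  14. pour(A -> B) -> (A=7 B=11)
  15. empty(B) -> (A=7 B=0)
Target reached → yes.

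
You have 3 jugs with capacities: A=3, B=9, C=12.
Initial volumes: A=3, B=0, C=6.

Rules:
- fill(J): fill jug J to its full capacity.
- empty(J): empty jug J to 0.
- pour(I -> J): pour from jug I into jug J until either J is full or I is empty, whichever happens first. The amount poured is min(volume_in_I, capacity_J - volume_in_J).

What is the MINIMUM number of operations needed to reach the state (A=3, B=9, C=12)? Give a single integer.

BFS from (A=3, B=0, C=6). One shortest path:
  1. fill(B) -> (A=3 B=9 C=6)
  2. fill(C) -> (A=3 B=9 C=12)
Reached target in 2 moves.

Answer: 2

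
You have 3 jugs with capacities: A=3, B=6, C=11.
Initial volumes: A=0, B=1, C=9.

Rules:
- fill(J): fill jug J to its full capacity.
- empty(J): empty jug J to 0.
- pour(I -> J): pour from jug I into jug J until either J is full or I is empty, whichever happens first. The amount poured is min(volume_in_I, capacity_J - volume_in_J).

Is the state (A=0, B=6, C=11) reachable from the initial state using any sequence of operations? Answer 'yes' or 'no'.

BFS from (A=0, B=1, C=9):
  1. fill(B) -> (A=0 B=6 C=9)
  2. fill(C) -> (A=0 B=6 C=11)
Target reached → yes.

Answer: yes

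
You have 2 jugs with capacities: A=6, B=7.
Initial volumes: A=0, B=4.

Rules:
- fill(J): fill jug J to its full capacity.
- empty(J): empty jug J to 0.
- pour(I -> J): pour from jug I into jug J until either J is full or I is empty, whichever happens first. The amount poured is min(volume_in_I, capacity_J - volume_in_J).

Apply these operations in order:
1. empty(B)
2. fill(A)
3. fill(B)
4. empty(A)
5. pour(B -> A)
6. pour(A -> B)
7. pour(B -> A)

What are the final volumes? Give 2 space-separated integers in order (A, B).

Answer: 6 1

Derivation:
Step 1: empty(B) -> (A=0 B=0)
Step 2: fill(A) -> (A=6 B=0)
Step 3: fill(B) -> (A=6 B=7)
Step 4: empty(A) -> (A=0 B=7)
Step 5: pour(B -> A) -> (A=6 B=1)
Step 6: pour(A -> B) -> (A=0 B=7)
Step 7: pour(B -> A) -> (A=6 B=1)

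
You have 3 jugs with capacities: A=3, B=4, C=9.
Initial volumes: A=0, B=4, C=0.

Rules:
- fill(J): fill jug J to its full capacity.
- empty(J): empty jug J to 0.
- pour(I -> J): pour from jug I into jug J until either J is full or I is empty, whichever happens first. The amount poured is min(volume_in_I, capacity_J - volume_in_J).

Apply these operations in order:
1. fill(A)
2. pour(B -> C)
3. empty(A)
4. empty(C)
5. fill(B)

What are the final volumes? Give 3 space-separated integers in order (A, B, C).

Answer: 0 4 0

Derivation:
Step 1: fill(A) -> (A=3 B=4 C=0)
Step 2: pour(B -> C) -> (A=3 B=0 C=4)
Step 3: empty(A) -> (A=0 B=0 C=4)
Step 4: empty(C) -> (A=0 B=0 C=0)
Step 5: fill(B) -> (A=0 B=4 C=0)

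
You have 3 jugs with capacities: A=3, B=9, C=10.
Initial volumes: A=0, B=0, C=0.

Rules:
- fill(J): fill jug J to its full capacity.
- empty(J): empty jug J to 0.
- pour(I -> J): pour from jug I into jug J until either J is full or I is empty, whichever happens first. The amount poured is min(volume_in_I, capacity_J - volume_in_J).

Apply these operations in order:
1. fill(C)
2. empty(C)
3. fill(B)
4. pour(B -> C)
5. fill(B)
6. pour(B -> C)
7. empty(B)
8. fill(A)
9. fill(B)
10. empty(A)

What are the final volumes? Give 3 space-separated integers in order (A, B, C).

Step 1: fill(C) -> (A=0 B=0 C=10)
Step 2: empty(C) -> (A=0 B=0 C=0)
Step 3: fill(B) -> (A=0 B=9 C=0)
Step 4: pour(B -> C) -> (A=0 B=0 C=9)
Step 5: fill(B) -> (A=0 B=9 C=9)
Step 6: pour(B -> C) -> (A=0 B=8 C=10)
Step 7: empty(B) -> (A=0 B=0 C=10)
Step 8: fill(A) -> (A=3 B=0 C=10)
Step 9: fill(B) -> (A=3 B=9 C=10)
Step 10: empty(A) -> (A=0 B=9 C=10)

Answer: 0 9 10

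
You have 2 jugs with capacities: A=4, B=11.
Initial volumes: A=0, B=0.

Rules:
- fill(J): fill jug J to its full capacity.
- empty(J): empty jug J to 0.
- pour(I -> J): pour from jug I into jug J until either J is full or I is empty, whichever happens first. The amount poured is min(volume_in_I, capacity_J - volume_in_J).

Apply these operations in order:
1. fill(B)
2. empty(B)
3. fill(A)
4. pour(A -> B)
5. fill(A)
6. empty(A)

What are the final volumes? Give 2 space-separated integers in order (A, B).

Answer: 0 4

Derivation:
Step 1: fill(B) -> (A=0 B=11)
Step 2: empty(B) -> (A=0 B=0)
Step 3: fill(A) -> (A=4 B=0)
Step 4: pour(A -> B) -> (A=0 B=4)
Step 5: fill(A) -> (A=4 B=4)
Step 6: empty(A) -> (A=0 B=4)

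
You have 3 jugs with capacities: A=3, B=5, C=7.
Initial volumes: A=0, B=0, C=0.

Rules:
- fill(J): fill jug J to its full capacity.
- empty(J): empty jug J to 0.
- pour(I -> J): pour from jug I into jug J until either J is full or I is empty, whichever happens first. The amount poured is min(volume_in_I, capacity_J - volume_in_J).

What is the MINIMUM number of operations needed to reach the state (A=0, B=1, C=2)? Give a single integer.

BFS from (A=0, B=0, C=0). One shortest path:
  1. fill(A) -> (A=3 B=0 C=0)
  2. fill(B) -> (A=3 B=5 C=0)
  3. pour(B -> C) -> (A=3 B=0 C=5)
  4. pour(A -> C) -> (A=1 B=0 C=7)
  5. pour(C -> B) -> (A=1 B=5 C=2)
  6. empty(B) -> (A=1 B=0 C=2)
  7. pour(A -> B) -> (A=0 B=1 C=2)
Reached target in 7 moves.

Answer: 7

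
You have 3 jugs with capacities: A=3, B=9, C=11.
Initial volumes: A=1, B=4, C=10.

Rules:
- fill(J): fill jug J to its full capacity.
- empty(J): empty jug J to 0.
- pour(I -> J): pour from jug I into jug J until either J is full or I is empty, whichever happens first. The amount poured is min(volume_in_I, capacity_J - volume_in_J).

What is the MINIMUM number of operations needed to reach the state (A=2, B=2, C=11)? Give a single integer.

BFS from (A=1, B=4, C=10). One shortest path:
  1. pour(B -> A) -> (A=3 B=2 C=10)
  2. pour(A -> C) -> (A=2 B=2 C=11)
Reached target in 2 moves.

Answer: 2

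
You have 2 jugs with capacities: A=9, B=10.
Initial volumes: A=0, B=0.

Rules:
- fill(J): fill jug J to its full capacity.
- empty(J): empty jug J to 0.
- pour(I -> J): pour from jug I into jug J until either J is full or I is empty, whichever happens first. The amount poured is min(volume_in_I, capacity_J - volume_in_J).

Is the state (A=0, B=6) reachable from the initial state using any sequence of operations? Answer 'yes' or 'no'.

BFS from (A=0, B=0):
  1. fill(A) -> (A=9 B=0)
  2. pour(A -> B) -> (A=0 B=9)
  3. fill(A) -> (A=9 B=9)
  4. pour(A -> B) -> (A=8 B=10)
  5. empty(B) -> (A=8 B=0)
  6. pour(A -> B) -> (A=0 B=8)
  7. fill(A) -> (A=9 B=8)
  8. pour(A -> B) -> (A=7 B=10)
  9. empty(B) -> (A=7 B=0)
  10. pour(A -> B) -> (A=0 B=7)
  11. fill(A) -> (A=9 B=7)
  12. pour(A -> B) -> (A=6 B=10)
  13. empty(B) -> (A=6 B=0)
  14. pour(A -> B) -> (A=0 B=6)
Target reached → yes.

Answer: yes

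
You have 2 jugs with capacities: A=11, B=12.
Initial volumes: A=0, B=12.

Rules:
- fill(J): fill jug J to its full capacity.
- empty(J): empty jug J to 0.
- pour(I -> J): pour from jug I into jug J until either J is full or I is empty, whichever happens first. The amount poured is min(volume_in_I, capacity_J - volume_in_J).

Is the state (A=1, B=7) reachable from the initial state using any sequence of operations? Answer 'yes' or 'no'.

BFS explored all 46 reachable states.
Reachable set includes: (0,0), (0,1), (0,2), (0,3), (0,4), (0,5), (0,6), (0,7), (0,8), (0,9), (0,10), (0,11) ...
Target (A=1, B=7) not in reachable set → no.

Answer: no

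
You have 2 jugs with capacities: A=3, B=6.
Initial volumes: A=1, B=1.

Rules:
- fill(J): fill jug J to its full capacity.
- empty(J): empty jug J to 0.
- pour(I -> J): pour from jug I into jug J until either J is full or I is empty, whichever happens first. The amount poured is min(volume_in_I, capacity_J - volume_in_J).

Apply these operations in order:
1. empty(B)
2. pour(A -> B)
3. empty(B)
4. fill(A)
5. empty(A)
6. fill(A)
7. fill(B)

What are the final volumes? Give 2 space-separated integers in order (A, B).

Step 1: empty(B) -> (A=1 B=0)
Step 2: pour(A -> B) -> (A=0 B=1)
Step 3: empty(B) -> (A=0 B=0)
Step 4: fill(A) -> (A=3 B=0)
Step 5: empty(A) -> (A=0 B=0)
Step 6: fill(A) -> (A=3 B=0)
Step 7: fill(B) -> (A=3 B=6)

Answer: 3 6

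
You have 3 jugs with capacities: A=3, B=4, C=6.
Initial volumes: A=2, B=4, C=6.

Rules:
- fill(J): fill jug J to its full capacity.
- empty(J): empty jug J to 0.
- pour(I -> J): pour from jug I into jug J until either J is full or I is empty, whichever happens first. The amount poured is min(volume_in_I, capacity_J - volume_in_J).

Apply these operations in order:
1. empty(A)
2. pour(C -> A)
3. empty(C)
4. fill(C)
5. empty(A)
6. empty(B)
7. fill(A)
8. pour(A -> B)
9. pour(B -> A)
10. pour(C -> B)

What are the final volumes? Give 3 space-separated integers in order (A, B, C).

Answer: 3 4 2

Derivation:
Step 1: empty(A) -> (A=0 B=4 C=6)
Step 2: pour(C -> A) -> (A=3 B=4 C=3)
Step 3: empty(C) -> (A=3 B=4 C=0)
Step 4: fill(C) -> (A=3 B=4 C=6)
Step 5: empty(A) -> (A=0 B=4 C=6)
Step 6: empty(B) -> (A=0 B=0 C=6)
Step 7: fill(A) -> (A=3 B=0 C=6)
Step 8: pour(A -> B) -> (A=0 B=3 C=6)
Step 9: pour(B -> A) -> (A=3 B=0 C=6)
Step 10: pour(C -> B) -> (A=3 B=4 C=2)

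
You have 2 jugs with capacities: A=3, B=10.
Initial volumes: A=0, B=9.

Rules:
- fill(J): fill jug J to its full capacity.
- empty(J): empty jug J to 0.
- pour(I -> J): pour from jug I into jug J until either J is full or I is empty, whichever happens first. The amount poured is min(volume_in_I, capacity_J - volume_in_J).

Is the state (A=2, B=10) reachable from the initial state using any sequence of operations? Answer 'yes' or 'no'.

BFS from (A=0, B=9):
  1. fill(A) -> (A=3 B=9)
  2. pour(A -> B) -> (A=2 B=10)
Target reached → yes.

Answer: yes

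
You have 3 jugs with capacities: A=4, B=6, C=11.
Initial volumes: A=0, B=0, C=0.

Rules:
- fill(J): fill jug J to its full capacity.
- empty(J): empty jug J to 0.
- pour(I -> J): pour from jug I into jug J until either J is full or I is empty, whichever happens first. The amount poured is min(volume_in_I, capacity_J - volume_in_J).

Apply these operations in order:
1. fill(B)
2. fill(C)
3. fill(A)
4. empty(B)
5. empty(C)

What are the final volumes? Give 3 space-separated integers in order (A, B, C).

Answer: 4 0 0

Derivation:
Step 1: fill(B) -> (A=0 B=6 C=0)
Step 2: fill(C) -> (A=0 B=6 C=11)
Step 3: fill(A) -> (A=4 B=6 C=11)
Step 4: empty(B) -> (A=4 B=0 C=11)
Step 5: empty(C) -> (A=4 B=0 C=0)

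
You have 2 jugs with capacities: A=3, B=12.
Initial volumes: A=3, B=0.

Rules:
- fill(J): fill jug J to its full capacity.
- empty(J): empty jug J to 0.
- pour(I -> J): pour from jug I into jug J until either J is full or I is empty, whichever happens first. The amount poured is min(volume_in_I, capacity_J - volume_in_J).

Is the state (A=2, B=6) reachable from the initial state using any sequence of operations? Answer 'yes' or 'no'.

Answer: no

Derivation:
BFS explored all 10 reachable states.
Reachable set includes: (0,0), (0,3), (0,6), (0,9), (0,12), (3,0), (3,3), (3,6), (3,9), (3,12)
Target (A=2, B=6) not in reachable set → no.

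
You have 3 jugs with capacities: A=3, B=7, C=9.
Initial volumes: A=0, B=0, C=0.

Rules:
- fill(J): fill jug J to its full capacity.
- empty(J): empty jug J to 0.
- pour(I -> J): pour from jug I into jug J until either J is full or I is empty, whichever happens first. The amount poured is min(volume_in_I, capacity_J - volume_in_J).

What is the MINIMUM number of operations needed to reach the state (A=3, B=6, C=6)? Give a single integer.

BFS from (A=0, B=0, C=0). One shortest path:
  1. fill(A) -> (A=3 B=0 C=0)
  2. fill(C) -> (A=3 B=0 C=9)
  3. pour(A -> B) -> (A=0 B=3 C=9)
  4. fill(A) -> (A=3 B=3 C=9)
  5. pour(A -> B) -> (A=0 B=6 C=9)
  6. pour(C -> A) -> (A=3 B=6 C=6)
Reached target in 6 moves.

Answer: 6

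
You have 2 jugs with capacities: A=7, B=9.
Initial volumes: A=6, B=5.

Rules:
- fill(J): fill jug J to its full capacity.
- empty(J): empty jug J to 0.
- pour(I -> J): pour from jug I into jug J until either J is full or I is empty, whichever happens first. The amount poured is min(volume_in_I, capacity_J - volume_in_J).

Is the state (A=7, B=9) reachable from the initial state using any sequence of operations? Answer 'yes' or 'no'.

BFS from (A=6, B=5):
  1. fill(A) -> (A=7 B=5)
  2. fill(B) -> (A=7 B=9)
Target reached → yes.

Answer: yes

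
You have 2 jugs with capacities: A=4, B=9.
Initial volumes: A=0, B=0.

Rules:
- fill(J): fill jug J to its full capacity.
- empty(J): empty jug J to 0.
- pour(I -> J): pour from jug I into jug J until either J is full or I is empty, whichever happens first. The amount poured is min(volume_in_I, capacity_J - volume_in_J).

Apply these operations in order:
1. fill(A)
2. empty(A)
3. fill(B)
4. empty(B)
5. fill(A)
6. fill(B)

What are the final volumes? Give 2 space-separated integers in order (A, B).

Step 1: fill(A) -> (A=4 B=0)
Step 2: empty(A) -> (A=0 B=0)
Step 3: fill(B) -> (A=0 B=9)
Step 4: empty(B) -> (A=0 B=0)
Step 5: fill(A) -> (A=4 B=0)
Step 6: fill(B) -> (A=4 B=9)

Answer: 4 9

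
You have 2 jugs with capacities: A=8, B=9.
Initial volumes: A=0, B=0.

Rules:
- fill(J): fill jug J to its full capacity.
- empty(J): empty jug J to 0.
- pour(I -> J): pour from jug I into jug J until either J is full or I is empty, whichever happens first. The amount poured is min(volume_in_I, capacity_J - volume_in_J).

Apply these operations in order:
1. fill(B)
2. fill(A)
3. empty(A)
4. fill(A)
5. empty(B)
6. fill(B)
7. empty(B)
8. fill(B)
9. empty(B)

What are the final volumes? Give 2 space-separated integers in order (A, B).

Step 1: fill(B) -> (A=0 B=9)
Step 2: fill(A) -> (A=8 B=9)
Step 3: empty(A) -> (A=0 B=9)
Step 4: fill(A) -> (A=8 B=9)
Step 5: empty(B) -> (A=8 B=0)
Step 6: fill(B) -> (A=8 B=9)
Step 7: empty(B) -> (A=8 B=0)
Step 8: fill(B) -> (A=8 B=9)
Step 9: empty(B) -> (A=8 B=0)

Answer: 8 0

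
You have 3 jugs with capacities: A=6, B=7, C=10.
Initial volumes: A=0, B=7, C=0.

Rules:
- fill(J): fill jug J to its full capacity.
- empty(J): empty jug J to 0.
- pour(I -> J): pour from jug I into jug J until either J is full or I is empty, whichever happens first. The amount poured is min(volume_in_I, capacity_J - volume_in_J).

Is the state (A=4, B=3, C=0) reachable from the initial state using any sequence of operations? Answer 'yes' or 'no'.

BFS from (A=0, B=7, C=0):
  1. fill(A) -> (A=6 B=7 C=0)
  2. pour(A -> C) -> (A=0 B=7 C=6)
  3. pour(B -> C) -> (A=0 B=3 C=10)
  4. pour(C -> A) -> (A=6 B=3 C=4)
  5. empty(A) -> (A=0 B=3 C=4)
  6. pour(C -> A) -> (A=4 B=3 C=0)
Target reached → yes.

Answer: yes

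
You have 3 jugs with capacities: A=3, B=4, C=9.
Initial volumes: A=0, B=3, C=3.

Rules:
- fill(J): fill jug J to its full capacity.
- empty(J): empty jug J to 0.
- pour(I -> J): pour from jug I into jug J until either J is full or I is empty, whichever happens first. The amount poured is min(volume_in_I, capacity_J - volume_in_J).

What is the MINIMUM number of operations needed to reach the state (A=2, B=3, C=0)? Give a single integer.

BFS from (A=0, B=3, C=3). One shortest path:
  1. fill(A) -> (A=3 B=3 C=3)
  2. pour(A -> B) -> (A=2 B=4 C=3)
  3. empty(B) -> (A=2 B=0 C=3)
  4. pour(C -> B) -> (A=2 B=3 C=0)
Reached target in 4 moves.

Answer: 4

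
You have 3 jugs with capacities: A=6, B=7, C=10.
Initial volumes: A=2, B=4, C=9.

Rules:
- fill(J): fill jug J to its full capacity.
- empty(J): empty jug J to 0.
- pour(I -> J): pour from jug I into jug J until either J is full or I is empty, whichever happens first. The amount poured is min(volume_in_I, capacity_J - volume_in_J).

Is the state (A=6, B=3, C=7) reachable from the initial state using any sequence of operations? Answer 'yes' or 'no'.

Answer: yes

Derivation:
BFS from (A=2, B=4, C=9):
  1. fill(C) -> (A=2 B=4 C=10)
  2. pour(C -> B) -> (A=2 B=7 C=7)
  3. pour(B -> A) -> (A=6 B=3 C=7)
Target reached → yes.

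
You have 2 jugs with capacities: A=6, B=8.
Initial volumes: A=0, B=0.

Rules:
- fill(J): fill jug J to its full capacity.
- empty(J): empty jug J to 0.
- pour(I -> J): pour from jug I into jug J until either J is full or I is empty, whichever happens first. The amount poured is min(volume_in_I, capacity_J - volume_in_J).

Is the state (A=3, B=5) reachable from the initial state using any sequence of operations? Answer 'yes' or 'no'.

Answer: no

Derivation:
BFS explored all 14 reachable states.
Reachable set includes: (0,0), (0,2), (0,4), (0,6), (0,8), (2,0), (2,8), (4,0), (4,8), (6,0), (6,2), (6,4) ...
Target (A=3, B=5) not in reachable set → no.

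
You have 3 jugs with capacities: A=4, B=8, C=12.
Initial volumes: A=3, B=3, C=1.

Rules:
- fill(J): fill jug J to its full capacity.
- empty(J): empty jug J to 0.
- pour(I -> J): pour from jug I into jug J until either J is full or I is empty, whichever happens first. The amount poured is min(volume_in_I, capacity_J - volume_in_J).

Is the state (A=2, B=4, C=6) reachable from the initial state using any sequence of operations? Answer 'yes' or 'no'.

Answer: no

Derivation:
BFS explored all 267 reachable states.
Reachable set includes: (0,0,0), (0,0,1), (0,0,2), (0,0,3), (0,0,4), (0,0,5), (0,0,6), (0,0,7), (0,0,8), (0,0,9), (0,0,10), (0,0,11) ...
Target (A=2, B=4, C=6) not in reachable set → no.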